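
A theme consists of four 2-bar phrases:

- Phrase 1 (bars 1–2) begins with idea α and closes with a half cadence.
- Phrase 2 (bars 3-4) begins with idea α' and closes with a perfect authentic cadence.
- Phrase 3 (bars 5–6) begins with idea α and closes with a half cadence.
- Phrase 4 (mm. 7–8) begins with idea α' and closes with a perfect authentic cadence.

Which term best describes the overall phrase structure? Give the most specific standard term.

The cadence pattern HC–PAC–HC–PAC is weak–strong twice, and phrases 3–4 restate phrases 1–2: a period heard twice, not a double period (which would end weakly at phrase 2).

repeated period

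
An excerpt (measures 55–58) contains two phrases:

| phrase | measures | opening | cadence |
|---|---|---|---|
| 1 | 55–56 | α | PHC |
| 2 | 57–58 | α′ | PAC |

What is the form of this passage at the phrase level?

Phrase 1 ends with a Phrygian half cadence (weaker) and phrase 2 with a perfect authentic cadence (stronger): antecedent + consequent = a period.
The two phrases open with the same material (α / α′), so the period is parallel.

parallel period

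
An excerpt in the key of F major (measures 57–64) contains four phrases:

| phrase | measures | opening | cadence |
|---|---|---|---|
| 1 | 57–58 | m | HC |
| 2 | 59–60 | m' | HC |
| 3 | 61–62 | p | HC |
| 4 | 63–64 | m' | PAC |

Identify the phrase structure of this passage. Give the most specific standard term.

contrasting double period

Four phrases in two halves: the first half (mm. 57–60) ends with a half cadence, the second (mm. 61-64) with a perfect authentic cadence — a large antecedent–consequent pair, i.e. a double period.
Phrase 3 begins with different material from phrase 1, making it contrasting.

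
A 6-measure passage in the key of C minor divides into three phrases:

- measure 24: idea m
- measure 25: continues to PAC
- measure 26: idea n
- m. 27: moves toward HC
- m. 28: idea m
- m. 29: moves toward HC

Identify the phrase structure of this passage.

The final phrase closes with a half cadence, which is not stronger than the preceding half cadence; the 3 phrases lack an overall antecedent–consequent design and so form a phrase group.

phrase group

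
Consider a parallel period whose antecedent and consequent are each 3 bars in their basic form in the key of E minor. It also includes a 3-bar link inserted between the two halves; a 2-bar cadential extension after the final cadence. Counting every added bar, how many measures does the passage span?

Basic parallel period: 3 + 3 = 6 bars.
6 (basic form) + 3 (link) + 2 (cadential extension) = 11.

11 measures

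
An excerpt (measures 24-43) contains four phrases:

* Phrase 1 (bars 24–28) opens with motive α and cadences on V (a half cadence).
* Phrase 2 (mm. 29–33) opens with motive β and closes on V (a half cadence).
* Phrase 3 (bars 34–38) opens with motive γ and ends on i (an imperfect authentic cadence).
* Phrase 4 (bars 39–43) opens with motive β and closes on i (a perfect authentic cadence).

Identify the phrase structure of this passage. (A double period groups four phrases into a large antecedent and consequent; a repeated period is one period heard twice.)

Four phrases in two halves: the first half (mm. 24-33) ends with a half cadence, the second (mm. 34–43) with a perfect authentic cadence — a large antecedent–consequent pair, i.e. a double period.
Phrase 3 begins with different material from phrase 1, making it contrasting.

contrasting double period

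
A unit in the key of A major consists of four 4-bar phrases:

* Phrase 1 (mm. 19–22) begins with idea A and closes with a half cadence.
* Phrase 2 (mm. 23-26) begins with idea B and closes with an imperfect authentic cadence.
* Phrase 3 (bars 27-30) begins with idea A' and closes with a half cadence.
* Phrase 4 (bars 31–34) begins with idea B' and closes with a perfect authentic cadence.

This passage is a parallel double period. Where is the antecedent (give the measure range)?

measures 19–26

In a double period the four phrases pair into a large antecedent (phrases 1–2, ending imperfect authentic cadence) and a large consequent (phrases 3–4, ending perfect authentic cadence). The antecedent spans bars 19-26.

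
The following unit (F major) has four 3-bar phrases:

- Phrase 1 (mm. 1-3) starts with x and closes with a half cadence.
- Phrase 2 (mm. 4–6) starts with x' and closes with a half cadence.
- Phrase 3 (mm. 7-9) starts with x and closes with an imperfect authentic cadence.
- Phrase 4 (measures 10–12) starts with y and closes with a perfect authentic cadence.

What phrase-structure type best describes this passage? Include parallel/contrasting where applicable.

Four phrases in two halves: the first half (mm. 1-6) ends with a half cadence, the second (bars 7–12) with a perfect authentic cadence — a large antecedent–consequent pair, i.e. a double period.
Phrase 3 begins with the same material as phrase 1, making it parallel.

parallel double period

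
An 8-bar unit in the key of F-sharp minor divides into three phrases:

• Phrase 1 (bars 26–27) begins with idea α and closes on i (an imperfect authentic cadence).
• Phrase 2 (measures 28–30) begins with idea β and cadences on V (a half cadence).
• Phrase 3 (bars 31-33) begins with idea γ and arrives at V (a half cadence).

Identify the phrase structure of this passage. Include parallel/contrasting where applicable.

The final phrase closes with a half cadence, which is not stronger than the preceding half cadence; the 3 phrases lack an overall antecedent–consequent design and so form a phrase group.

phrase group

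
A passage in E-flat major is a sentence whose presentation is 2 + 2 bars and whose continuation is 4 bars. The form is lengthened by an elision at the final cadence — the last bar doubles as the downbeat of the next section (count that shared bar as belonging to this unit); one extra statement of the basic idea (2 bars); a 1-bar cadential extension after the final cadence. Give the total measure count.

Basic sentence: 2 + 2 + 4 = 8 bars.
8 (basic form) + 2 (extra statement) + 1 (cadential extension) = 11.
The elision shares a bar with the next section but does not change this unit's count.

11 measures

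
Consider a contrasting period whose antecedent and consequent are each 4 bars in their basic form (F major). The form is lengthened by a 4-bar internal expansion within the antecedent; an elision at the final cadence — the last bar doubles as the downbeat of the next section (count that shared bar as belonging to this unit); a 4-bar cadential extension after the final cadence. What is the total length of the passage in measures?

16 measures

Basic contrasting period: 4 + 4 = 8 bars.
8 (basic form) + 4 (internal expansion) + 4 (cadential extension) = 16.
The elision shares a bar with the next section but does not change this unit's count.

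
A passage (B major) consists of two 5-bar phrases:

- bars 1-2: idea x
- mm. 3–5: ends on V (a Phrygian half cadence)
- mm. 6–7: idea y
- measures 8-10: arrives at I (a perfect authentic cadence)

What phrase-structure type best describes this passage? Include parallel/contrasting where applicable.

contrasting period

Phrase 1 ends with a Phrygian half cadence (weaker) and phrase 2 with a perfect authentic cadence (stronger): antecedent + consequent = a period.
The two phrases open with different material (x / y), so the period is contrasting.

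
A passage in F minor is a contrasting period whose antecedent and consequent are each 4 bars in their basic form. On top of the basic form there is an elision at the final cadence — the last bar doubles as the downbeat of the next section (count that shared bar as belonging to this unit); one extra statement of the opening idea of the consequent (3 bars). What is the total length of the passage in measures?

Basic contrasting period: 4 + 4 = 8 bars.
8 (basic form) + 3 (extra statement) = 11.
The elision shares a bar with the next section but does not change this unit's count.

11 measures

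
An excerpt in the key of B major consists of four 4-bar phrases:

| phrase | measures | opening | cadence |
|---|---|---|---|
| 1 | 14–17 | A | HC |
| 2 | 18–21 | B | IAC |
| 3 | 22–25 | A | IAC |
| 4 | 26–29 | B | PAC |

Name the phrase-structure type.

Four phrases in two halves: the first half (measures 14–21) ends with an imperfect authentic cadence, the second (mm. 22–29) with a perfect authentic cadence — a large antecedent–consequent pair, i.e. a double period.
Phrase 3 begins with the same material as phrase 1, making it parallel.

parallel double period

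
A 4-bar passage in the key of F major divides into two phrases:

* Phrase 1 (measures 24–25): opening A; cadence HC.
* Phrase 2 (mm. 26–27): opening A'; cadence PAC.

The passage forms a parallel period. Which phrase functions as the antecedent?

phrase 1

The phrase ending with the weaker cadence (half cadence) is the antecedent; the one ending more conclusively (perfect authentic cadence) is the consequent. The antecedent is phrase 1.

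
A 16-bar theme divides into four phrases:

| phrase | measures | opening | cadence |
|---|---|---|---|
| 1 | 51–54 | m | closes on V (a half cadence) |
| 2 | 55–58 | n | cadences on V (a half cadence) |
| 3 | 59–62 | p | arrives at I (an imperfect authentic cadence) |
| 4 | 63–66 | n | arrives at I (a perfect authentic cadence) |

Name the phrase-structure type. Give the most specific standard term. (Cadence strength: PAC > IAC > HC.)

contrasting double period

Four phrases in two halves: the first half (mm. 51–58) ends with a half cadence, the second (mm. 59–66) with a perfect authentic cadence — a large antecedent–consequent pair, i.e. a double period.
Phrase 3 begins with different material from phrase 1, making it contrasting.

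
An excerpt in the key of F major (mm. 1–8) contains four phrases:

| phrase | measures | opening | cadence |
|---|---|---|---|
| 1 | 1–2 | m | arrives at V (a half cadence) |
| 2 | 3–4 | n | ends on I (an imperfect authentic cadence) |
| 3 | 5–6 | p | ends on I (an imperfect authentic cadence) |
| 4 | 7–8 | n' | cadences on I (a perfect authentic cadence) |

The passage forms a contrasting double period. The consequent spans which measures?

measures 5–8

In a double period the four phrases pair into a large antecedent (phrases 1–2, ending imperfect authentic cadence) and a large consequent (phrases 3–4, ending perfect authentic cadence). The consequent spans measures 5-8.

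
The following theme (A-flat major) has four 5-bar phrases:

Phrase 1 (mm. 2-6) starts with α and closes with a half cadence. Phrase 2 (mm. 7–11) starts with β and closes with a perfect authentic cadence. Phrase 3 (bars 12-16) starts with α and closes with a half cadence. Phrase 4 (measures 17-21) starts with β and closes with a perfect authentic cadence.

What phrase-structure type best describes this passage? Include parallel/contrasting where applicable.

The cadence pattern HC–PAC–HC–PAC is weak–strong twice, and phrases 3–4 restate phrases 1–2: a period heard twice, not a double period (which would end weakly at phrase 2).

repeated period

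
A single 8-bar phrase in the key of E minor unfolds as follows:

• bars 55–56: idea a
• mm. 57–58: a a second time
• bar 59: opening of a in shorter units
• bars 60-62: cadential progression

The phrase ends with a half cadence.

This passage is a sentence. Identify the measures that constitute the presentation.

The presentation of a sentence is the basic idea (mm. 55–56) plus its repetition (measures 57–58); the presentation is therefore bars 55–58.

measures 55–58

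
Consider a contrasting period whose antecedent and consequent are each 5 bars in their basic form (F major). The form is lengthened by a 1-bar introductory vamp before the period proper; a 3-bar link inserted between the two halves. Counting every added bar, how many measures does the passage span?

14 measures

Basic contrasting period: 5 + 5 = 10 bars.
10 (basic form) + 1 (introduction) + 3 (link) = 14.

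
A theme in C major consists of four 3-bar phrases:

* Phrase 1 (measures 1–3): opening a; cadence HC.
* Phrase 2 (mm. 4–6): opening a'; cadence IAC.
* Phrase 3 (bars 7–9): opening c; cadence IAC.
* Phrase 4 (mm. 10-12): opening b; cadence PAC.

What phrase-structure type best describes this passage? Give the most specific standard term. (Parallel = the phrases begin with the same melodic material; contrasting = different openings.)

contrasting double period

Four phrases in two halves: the first half (measures 1–6) ends with an imperfect authentic cadence, the second (mm. 7–12) with a perfect authentic cadence — a large antecedent–consequent pair, i.e. a double period.
Phrase 3 begins with different material from phrase 1, making it contrasting.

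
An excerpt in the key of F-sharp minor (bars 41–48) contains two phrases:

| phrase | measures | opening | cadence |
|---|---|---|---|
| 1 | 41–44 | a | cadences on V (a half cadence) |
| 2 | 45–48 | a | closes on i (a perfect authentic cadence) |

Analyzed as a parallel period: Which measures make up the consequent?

The antecedent is the phrase ending with the weaker cadence (half cadence, phrase 1) and the consequent the one ending more conclusively (perfect authentic cadence, phrase 2); the consequent is measures 45-48.

measures 45–48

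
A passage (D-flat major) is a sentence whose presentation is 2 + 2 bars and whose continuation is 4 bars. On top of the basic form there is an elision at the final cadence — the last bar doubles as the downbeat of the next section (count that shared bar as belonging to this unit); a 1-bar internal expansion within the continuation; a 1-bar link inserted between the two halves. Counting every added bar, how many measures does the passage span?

Basic sentence: 2 + 2 + 4 = 8 bars.
8 (basic form) + 1 (internal expansion) + 1 (link) = 10.
The elision shares a bar with the next section but does not change this unit's count.

10 measures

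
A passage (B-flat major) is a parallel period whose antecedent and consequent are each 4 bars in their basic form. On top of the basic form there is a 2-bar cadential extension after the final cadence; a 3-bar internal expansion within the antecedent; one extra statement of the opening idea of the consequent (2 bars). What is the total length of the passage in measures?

Basic parallel period: 4 + 4 = 8 bars.
8 (basic form) + 2 (cadential extension) + 3 (internal expansion) + 2 (extra statement) = 15.

15 measures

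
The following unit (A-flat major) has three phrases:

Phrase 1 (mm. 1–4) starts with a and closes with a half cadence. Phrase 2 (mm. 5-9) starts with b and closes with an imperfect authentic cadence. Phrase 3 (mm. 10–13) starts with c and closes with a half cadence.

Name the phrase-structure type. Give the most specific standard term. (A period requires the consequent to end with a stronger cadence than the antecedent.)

The final phrase closes with a half cadence, which is not stronger than the preceding imperfect authentic cadence; the 3 phrases lack an overall antecedent–consequent design and so form a phrase group.

phrase group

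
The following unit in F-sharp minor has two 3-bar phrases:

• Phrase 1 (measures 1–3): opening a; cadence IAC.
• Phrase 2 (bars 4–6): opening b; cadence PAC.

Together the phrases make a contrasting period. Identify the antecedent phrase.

The phrase ending with the weaker cadence (imperfect authentic cadence) is the antecedent; the one ending more conclusively (perfect authentic cadence) is the consequent. The antecedent is phrase 1.

phrase 1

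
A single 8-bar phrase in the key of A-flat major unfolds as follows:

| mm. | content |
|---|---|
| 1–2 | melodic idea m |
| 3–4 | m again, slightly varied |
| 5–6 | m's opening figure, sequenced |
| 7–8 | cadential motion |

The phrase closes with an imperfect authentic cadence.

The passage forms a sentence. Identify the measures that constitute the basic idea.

The presentation of a sentence is the basic idea (bars 1–2) plus its repetition (measures 3-4); the basic idea is therefore measures 1–2.

measures 1–2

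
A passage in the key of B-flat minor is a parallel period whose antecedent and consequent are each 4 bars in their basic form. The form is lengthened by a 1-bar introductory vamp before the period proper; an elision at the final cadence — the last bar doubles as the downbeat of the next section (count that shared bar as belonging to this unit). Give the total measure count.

9 measures

Basic parallel period: 4 + 4 = 8 bars.
8 (basic form) + 1 (introduction) = 9.
The elision shares a bar with the next section but does not change this unit's count.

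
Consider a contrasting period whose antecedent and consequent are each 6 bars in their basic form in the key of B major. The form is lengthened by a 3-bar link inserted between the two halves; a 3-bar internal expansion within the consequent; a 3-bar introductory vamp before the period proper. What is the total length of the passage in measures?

21 measures

Basic contrasting period: 6 + 6 = 12 bars.
12 (basic form) + 3 (link) + 3 (internal expansion) + 3 (introduction) = 21.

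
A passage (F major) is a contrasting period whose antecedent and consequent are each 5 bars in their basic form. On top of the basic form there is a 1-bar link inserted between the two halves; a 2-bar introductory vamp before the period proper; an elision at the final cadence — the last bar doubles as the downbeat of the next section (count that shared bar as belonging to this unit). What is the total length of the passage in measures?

Basic contrasting period: 5 + 5 = 10 bars.
10 (basic form) + 1 (link) + 2 (introduction) = 13.
The elision shares a bar with the next section but does not change this unit's count.

13 measures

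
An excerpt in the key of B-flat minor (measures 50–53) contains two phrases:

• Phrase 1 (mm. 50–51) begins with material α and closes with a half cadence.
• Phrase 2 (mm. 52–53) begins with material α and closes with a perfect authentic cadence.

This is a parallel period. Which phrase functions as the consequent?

The phrase ending with the weaker cadence (half cadence) is the antecedent; the one ending more conclusively (perfect authentic cadence) is the consequent. The consequent is phrase 2.

phrase 2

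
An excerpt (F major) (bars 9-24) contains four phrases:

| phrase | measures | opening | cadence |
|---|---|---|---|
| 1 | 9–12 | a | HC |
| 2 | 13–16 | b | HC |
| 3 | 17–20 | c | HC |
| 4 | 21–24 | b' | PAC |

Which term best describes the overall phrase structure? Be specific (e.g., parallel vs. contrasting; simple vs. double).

Four phrases in two halves: the first half (measures 9-16) ends with a half cadence, the second (bars 17–24) with a perfect authentic cadence — a large antecedent–consequent pair, i.e. a double period.
Phrase 3 begins with different material from phrase 1, making it contrasting.

contrasting double period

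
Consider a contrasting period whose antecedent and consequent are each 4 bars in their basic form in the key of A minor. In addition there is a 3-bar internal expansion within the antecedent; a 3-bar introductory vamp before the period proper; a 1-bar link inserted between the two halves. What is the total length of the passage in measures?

Basic contrasting period: 4 + 4 = 8 bars.
8 (basic form) + 3 (internal expansion) + 3 (introduction) + 1 (link) = 15.

15 measures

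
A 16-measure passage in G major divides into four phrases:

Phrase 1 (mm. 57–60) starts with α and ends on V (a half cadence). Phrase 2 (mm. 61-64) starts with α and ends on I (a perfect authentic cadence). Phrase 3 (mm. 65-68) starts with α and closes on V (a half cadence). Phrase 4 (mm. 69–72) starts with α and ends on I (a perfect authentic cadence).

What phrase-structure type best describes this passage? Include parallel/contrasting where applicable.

repeated period

The cadence pattern HC–PAC–HC–PAC is weak–strong twice, and phrases 3–4 restate phrases 1–2: a period heard twice, not a double period (which would end weakly at phrase 2).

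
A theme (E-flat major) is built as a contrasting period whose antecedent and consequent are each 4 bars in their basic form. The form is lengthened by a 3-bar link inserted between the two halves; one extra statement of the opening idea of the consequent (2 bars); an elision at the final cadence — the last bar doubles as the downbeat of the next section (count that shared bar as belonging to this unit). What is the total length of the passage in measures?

13 measures

Basic contrasting period: 4 + 4 = 8 bars.
8 (basic form) + 3 (link) + 2 (extra statement) = 13.
The elision shares a bar with the next section but does not change this unit's count.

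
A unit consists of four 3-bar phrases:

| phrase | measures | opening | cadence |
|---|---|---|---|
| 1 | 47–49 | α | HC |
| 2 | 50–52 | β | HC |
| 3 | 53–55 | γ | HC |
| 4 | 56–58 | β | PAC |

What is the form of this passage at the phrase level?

Four phrases in two halves: the first half (mm. 47-52) ends with a half cadence, the second (mm. 53-58) with a perfect authentic cadence — a large antecedent–consequent pair, i.e. a double period.
Phrase 3 begins with different material from phrase 1, making it contrasting.

contrasting double period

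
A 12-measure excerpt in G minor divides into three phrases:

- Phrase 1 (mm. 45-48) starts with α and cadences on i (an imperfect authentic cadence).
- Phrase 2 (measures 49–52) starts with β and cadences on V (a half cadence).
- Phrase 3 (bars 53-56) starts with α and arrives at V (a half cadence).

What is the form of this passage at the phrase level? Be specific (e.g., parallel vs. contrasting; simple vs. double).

phrase group

The final phrase closes with a half cadence, which is not stronger than the preceding half cadence; the 3 phrases lack an overall antecedent–consequent design and so form a phrase group.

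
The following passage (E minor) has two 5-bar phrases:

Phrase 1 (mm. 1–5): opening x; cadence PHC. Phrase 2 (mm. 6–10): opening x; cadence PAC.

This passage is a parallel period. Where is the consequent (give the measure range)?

The antecedent is the phrase ending with the weaker cadence (Phrygian half cadence, phrase 1) and the consequent the one ending more conclusively (perfect authentic cadence, phrase 2); the consequent is mm. 6-10.

measures 6–10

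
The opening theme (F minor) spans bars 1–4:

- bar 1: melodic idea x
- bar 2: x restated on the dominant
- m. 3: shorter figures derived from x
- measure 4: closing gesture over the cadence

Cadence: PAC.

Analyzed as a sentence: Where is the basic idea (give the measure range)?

measures 1–1

The presentation of a sentence is the basic idea (m. 1) plus its repetition (m. 2); the basic idea is therefore measure 1.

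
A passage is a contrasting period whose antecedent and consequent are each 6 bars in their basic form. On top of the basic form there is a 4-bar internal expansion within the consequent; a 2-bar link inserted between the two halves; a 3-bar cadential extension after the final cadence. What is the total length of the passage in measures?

21 measures

Basic contrasting period: 6 + 6 = 12 bars.
12 (basic form) + 4 (internal expansion) + 2 (link) + 3 (cadential extension) = 21.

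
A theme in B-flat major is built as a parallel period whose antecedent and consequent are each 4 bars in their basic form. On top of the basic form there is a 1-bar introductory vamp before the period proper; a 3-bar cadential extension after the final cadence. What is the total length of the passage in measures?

12 measures

Basic parallel period: 4 + 4 = 8 bars.
8 (basic form) + 1 (introduction) + 3 (cadential extension) = 12.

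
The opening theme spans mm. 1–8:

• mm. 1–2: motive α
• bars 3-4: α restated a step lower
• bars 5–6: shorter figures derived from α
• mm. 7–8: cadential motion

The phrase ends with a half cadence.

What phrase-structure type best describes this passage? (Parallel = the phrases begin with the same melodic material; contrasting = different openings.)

Basic idea (mm. 1–2) + its repetition (mm. 3-4) form the presentation; fragmentation and cadence (bars 5–8) form the continuation — the 8-bar whole is a sentence.

sentence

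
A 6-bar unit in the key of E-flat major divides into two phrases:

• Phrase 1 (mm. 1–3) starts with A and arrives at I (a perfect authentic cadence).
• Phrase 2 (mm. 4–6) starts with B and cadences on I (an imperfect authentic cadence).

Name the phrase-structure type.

phrase group

The second phrase closes with an imperfect authentic cadence, which is not stronger than the first phrase's perfect authentic cadence; without a weak→strong cadential pair there is no antecedent–consequent relationship, so this is a phrase group rather than a period.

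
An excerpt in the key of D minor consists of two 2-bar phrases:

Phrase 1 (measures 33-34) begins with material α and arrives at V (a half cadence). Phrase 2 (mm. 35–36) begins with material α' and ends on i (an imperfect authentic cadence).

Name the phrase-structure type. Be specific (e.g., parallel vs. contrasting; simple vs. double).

Phrase 1 ends with a half cadence (weaker) and phrase 2 with an imperfect authentic cadence (stronger): antecedent + consequent = a period.
The two phrases open with the same material (α / α'), so the period is parallel.

parallel period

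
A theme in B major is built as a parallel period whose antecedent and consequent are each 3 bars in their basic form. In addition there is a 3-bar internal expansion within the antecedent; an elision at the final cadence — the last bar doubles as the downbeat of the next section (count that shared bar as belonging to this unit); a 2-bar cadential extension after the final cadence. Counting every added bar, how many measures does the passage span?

Basic parallel period: 3 + 3 = 6 bars.
6 (basic form) + 3 (internal expansion) + 2 (cadential extension) = 11.
The elision shares a bar with the next section but does not change this unit's count.

11 measures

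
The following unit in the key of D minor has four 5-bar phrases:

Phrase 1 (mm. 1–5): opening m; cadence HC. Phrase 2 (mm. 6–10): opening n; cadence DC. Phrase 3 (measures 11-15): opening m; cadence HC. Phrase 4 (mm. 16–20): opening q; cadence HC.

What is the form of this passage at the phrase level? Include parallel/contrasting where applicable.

Phrase 4 ends with a half cadence, no stronger than phrase 2's deceptive cadence, so the four phrases do not form a double period; nor do phrases 3–4 duplicate 1–2, so it is not a repeated period. With no phrase reaching a conclusive cadence, the passage is a phrase group.

phrase group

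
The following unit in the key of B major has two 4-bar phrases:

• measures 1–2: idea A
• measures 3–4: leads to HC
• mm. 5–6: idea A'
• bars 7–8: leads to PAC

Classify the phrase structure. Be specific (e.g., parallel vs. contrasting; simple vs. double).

parallel period

Phrase 1 ends with a half cadence (weaker) and phrase 2 with a perfect authentic cadence (stronger): antecedent + consequent = a period.
The two phrases open with the same material (A / A'), so the period is parallel.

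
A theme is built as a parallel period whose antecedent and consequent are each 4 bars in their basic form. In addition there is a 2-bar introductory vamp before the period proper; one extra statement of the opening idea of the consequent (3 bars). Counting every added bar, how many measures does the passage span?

Basic parallel period: 4 + 4 = 8 bars.
8 (basic form) + 2 (introduction) + 3 (extra statement) = 13.

13 measures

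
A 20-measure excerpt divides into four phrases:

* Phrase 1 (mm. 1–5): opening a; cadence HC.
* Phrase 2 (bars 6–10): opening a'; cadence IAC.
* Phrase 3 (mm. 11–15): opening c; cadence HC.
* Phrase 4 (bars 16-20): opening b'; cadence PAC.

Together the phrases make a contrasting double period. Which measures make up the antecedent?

In a double period the first pair of phrases (ending imperfect authentic cadence) is the large antecedent and the second pair (ending perfect authentic cadence) is the large consequent; the antecedent is measures 1–10.

measures 1–10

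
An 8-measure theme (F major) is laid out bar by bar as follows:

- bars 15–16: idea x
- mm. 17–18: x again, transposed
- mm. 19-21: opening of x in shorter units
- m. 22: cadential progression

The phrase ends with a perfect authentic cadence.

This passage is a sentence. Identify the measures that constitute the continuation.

After the presentation (mm. 15-18), the continuation covers the fragmentation through the cadence: mm. 19-22.

measures 19–22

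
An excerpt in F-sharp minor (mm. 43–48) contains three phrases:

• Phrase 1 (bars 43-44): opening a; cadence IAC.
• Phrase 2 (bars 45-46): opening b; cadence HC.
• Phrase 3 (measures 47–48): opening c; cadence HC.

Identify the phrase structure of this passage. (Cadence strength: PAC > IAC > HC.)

The final phrase closes with a half cadence, which is not stronger than the preceding half cadence; the 3 phrases lack an overall antecedent–consequent design and so form a phrase group.

phrase group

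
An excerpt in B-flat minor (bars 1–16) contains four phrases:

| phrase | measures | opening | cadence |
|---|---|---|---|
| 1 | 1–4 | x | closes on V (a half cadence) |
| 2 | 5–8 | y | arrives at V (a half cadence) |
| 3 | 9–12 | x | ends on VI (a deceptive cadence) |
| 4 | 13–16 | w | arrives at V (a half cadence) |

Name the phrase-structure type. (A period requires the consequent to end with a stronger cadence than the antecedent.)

phrase group

Phrase 4 ends with a half cadence, no stronger than phrase 2's half cadence, so the four phrases do not form a double period; nor do phrases 3–4 duplicate 1–2, so it is not a repeated period. With no phrase reaching a conclusive cadence, the passage is a phrase group.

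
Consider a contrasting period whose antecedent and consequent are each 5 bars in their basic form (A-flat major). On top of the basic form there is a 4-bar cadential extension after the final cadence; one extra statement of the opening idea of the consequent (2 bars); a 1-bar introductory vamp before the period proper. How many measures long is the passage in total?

17 measures

Basic contrasting period: 5 + 5 = 10 bars.
10 (basic form) + 4 (cadential extension) + 2 (extra statement) + 1 (introduction) = 17.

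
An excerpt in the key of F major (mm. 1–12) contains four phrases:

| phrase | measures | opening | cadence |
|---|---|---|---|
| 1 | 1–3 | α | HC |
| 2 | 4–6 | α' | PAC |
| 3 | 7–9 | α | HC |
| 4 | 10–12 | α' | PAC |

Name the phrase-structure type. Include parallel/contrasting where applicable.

The cadence pattern HC–PAC–HC–PAC is weak–strong twice, and phrases 3–4 restate phrases 1–2: a period heard twice, not a double period (which would end weakly at phrase 2).

repeated period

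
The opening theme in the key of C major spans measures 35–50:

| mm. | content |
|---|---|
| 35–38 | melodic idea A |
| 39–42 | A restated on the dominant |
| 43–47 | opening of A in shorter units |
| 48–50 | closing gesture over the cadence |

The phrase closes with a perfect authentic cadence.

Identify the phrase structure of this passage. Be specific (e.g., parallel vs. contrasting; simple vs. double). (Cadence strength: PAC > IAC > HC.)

sentence

Basic idea (bars 35-38) + its repetition (bars 39–42) form the presentation; fragmentation and cadence (bars 43-50) form the continuation — the 16-bar whole is a sentence.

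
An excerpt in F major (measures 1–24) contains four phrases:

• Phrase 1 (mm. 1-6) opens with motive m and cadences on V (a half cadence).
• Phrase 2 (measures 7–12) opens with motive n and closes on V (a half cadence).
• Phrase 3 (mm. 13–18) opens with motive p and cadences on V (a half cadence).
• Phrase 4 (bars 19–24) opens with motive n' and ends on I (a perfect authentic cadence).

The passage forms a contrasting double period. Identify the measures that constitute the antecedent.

In a double period the four phrases pair into a large antecedent (phrases 1–2, ending half cadence) and a large consequent (phrases 3–4, ending perfect authentic cadence). The antecedent spans measures 1–12.

measures 1–12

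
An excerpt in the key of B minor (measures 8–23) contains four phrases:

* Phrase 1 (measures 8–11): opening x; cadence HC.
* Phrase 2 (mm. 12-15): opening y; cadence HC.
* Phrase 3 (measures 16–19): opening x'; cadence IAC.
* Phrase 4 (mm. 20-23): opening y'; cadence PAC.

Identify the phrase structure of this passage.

Four phrases in two halves: the first half (mm. 8–15) ends with a half cadence, the second (mm. 16–23) with a perfect authentic cadence — a large antecedent–consequent pair, i.e. a double period.
Phrase 3 begins with the same material as phrase 1, making it parallel.

parallel double period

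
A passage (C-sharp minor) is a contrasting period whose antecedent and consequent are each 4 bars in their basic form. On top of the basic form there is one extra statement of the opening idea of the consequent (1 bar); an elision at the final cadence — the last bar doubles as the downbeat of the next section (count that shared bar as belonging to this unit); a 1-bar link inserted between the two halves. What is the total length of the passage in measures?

Basic contrasting period: 4 + 4 = 8 bars.
8 (basic form) + 1 (extra statement) + 1 (link) = 10.
The elision shares a bar with the next section but does not change this unit's count.

10 measures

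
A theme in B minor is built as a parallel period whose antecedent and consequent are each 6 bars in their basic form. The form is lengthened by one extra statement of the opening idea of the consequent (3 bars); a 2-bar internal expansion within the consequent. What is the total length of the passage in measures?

Basic parallel period: 6 + 6 = 12 bars.
12 (basic form) + 3 (extra statement) + 2 (internal expansion) = 17.

17 measures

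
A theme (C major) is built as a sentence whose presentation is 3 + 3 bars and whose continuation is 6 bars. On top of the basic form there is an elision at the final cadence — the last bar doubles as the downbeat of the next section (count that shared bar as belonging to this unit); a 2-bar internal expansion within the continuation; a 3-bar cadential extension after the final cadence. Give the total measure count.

Basic sentence: 3 + 3 + 6 = 12 bars.
12 (basic form) + 2 (internal expansion) + 3 (cadential extension) = 17.
The elision shares a bar with the next section but does not change this unit's count.

17 measures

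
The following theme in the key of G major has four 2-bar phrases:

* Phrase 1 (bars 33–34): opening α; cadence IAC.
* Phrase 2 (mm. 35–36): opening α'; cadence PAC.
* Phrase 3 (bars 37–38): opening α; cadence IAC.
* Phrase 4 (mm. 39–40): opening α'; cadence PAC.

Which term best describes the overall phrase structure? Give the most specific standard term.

The cadence pattern IAC–PAC–IAC–PAC is weak–strong twice, and phrases 3–4 restate phrases 1–2: a period heard twice, not a double period (which would end weakly at phrase 2).

repeated period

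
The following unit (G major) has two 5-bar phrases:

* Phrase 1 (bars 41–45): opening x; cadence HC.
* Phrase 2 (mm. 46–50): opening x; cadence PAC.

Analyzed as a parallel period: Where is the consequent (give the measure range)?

measures 46–50

The antecedent is the phrase ending with the weaker cadence (half cadence, phrase 1) and the consequent the one ending more conclusively (perfect authentic cadence, phrase 2); the consequent is mm. 46–50.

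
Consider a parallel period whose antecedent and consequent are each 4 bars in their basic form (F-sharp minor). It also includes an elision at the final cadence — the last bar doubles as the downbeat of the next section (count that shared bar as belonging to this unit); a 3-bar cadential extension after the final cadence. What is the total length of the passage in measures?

Basic parallel period: 4 + 4 = 8 bars.
8 (basic form) + 3 (cadential extension) = 11.
The elision shares a bar with the next section but does not change this unit's count.

11 measures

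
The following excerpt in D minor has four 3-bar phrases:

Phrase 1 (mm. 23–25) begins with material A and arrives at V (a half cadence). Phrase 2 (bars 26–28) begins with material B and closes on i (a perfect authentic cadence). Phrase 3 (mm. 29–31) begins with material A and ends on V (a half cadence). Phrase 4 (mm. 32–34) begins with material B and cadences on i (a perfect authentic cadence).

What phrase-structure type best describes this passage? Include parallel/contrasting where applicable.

repeated period

The cadence pattern HC–PAC–HC–PAC is weak–strong twice, and phrases 3–4 restate phrases 1–2: a period heard twice, not a double period (which would end weakly at phrase 2).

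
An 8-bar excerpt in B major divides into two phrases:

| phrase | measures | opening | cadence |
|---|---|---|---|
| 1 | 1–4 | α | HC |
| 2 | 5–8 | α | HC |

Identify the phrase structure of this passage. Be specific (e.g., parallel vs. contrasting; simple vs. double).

repeated phrase

Both phrases have the same opening (α) and the same cadence (half cadence): the second is a restatement, not a consequent, so this is a repeated phrase rather than a period.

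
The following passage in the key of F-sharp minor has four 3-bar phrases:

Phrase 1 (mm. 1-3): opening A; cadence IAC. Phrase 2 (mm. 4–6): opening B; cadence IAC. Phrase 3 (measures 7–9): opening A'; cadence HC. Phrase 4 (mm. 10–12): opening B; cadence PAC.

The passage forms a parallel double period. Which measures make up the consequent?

In a double period the four phrases pair into a large antecedent (phrases 1–2, ending imperfect authentic cadence) and a large consequent (phrases 3–4, ending perfect authentic cadence). The consequent spans mm. 7-12.

measures 7–12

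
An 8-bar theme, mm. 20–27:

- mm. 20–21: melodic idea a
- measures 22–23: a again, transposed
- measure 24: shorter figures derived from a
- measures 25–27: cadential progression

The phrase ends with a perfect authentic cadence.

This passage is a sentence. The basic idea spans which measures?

The presentation of a sentence is the basic idea (measures 20-21) plus its repetition (measures 22–23); the basic idea is therefore mm. 20-21.

measures 20–21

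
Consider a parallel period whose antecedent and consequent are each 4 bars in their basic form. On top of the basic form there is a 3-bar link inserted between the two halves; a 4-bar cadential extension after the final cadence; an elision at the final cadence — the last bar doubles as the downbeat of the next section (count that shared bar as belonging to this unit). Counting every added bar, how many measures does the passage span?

15 measures

Basic parallel period: 4 + 4 = 8 bars.
8 (basic form) + 3 (link) + 4 (cadential extension) = 15.
The elision shares a bar with the next section but does not change this unit's count.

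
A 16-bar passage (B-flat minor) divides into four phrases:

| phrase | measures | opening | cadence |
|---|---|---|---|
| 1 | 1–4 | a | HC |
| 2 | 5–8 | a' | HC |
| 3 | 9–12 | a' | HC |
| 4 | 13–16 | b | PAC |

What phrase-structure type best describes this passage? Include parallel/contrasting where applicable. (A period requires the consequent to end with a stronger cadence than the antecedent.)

Four phrases in two halves: the first half (bars 1–8) ends with a half cadence, the second (measures 9–16) with a perfect authentic cadence — a large antecedent–consequent pair, i.e. a double period.
Phrase 3 begins with the same material as phrase 1, making it parallel.

parallel double period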